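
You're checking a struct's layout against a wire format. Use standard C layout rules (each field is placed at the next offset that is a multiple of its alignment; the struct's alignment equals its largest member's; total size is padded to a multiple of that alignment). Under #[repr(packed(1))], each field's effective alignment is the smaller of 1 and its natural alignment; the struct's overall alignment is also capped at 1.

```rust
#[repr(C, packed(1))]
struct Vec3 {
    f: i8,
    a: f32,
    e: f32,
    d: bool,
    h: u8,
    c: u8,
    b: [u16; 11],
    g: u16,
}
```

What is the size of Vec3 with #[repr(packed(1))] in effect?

36

0..1  f  (1B, 1-aligned)
1..5  a  (4B, 1-aligned)
5..9  e  (4B, 1-aligned)
9..10  d  (1B, 1-aligned)
10..11  h  (1B, 1-aligned)
11..12  c  (1B, 1-aligned)
12..34  b  (22B, 1-aligned)
34..36  g  (2B, 1-aligned)
sizeof = 36, alignof = 1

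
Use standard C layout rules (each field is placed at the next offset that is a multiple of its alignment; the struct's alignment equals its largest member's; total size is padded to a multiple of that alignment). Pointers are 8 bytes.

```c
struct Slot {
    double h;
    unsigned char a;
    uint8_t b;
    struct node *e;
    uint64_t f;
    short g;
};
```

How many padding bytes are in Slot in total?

12

h at 0 (size 8, align 8) → ends 8
a at 8 (size 1, align 1) → ends 9
b at 9 (size 1, align 1) → ends 10
pad 6 to align 8 for e
e at 16 (size 8, align 8) → ends 24
f at 24 (size 8, align 8) → ends 32
g at 32 (size 2, align 2) → ends 34
tail pad 6 to reach multiple of 8
total 40 bytes, alignment 8
data bytes 28, size 40 → padding 12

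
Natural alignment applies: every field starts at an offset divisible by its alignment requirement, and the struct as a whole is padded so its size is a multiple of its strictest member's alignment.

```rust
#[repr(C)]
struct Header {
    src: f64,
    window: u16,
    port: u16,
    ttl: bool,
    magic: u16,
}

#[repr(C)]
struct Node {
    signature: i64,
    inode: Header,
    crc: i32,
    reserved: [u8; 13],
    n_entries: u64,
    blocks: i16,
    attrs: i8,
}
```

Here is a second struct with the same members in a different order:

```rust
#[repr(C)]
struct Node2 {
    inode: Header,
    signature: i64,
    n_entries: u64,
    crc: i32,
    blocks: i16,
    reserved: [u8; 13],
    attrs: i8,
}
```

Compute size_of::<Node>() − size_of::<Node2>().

8

Header: src at 0 (size 8, align 8) → ends 8; window at 8 (size 2, align 2) → ends 10; port at 10 (size 2, align 2) → ends 12; ttl at 12 (size 1, align 1) → ends 13; pad 1 to align 2 for magic; magic at 14 (size 2, align 2) → ends 16; total 16 bytes, alignment 8
signature at 0 (size 8, align 8) → ends 8
inode at 8 (size 16, align 8) → ends 24
crc at 24 (size 4, align 4) → ends 28
reserved at 28 (size 13, align 1) → ends 41
pad 7 to align 8 for n_entries
n_entries at 48 (size 8, align 8) → ends 56
blocks at 56 (size 2, align 2) → ends 58
attrs at 58 (size 1, align 1) → ends 59
tail pad 5 to reach multiple of 8
total 64 bytes, alignment 8
— Node2 —
inode at 0 (size 16, align 8) → ends 16
signature at 16 (size 8, align 8) → ends 24
n_entries at 24 (size 8, align 8) → ends 32
crc at 32 (size 4, align 4) → ends 36
blocks at 36 (size 2, align 2) → ends 38
reserved at 38 (size 13, align 1) → ends 51
attrs at 51 (size 1, align 1) → ends 52
tail pad 4 to reach multiple of 8
total 56 bytes, alignment 8
64 − 56 = 8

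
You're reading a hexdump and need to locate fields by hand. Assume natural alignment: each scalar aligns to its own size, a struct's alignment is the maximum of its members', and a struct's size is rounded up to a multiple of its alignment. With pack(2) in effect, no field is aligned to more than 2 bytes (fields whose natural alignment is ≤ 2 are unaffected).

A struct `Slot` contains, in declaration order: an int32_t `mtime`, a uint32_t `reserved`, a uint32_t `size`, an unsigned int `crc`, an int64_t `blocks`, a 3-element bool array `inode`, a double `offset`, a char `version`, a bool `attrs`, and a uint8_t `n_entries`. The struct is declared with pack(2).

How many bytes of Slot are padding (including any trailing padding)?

2

@0: mtime [4B, align 2] → 4
@4: reserved [4B, align 2] → 8
@8: size [4B, align 2] → 12
@12: crc [4B, align 2] → 16
@16: blocks [8B, align 2] → 24
@24: inode [3B, align 1] → 27
+1 pad (align 2)
@28: offset [8B, align 2] → 36
@36: version [1B, align 1] → 37
@37: attrs [1B, align 1] → 38
@38: n_entries [1B, align 1] → 39
+1 tail pad (align 2)
size 40, align 2
data bytes 38, size 40 → padding 2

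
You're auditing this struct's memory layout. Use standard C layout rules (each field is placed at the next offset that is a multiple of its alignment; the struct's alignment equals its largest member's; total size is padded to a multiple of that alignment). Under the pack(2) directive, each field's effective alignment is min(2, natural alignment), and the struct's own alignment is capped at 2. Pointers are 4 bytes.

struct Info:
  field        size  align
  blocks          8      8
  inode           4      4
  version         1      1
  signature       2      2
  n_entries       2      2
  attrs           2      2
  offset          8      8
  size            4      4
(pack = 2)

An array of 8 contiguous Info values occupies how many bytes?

blocks at 0 (size 8, align 2) → ends 8
inode at 8 (size 4, align 2) → ends 12
version at 12 (size 1, align 1) → ends 13
pad 1 to align 2 for signature
signature at 14 (size 2, align 2) → ends 16
n_entries at 16 (size 2, align 2) → ends 18
attrs at 18 (size 2, align 2) → ends 20
offset at 20 (size 8, align 2) → ends 28
size at 28 (size 4, align 2) → ends 32
total 32 bytes, alignment 2
array of 8: 8 × 32 = 256

256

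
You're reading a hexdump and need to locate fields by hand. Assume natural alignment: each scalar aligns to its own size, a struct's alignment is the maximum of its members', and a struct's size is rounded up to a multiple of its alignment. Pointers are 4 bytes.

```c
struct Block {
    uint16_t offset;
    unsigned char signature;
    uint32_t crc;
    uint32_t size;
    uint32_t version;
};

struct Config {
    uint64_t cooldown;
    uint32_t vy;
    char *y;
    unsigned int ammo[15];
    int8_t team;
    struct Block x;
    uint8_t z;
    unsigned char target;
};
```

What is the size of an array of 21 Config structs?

2184

Block: 0..2  offset  (2B, 2-aligned); 2..3  signature  (1B, 1-aligned); 3..4  -- padding (1B); 4..8  crc  (4B, 4-aligned); 8..12  size  (4B, 4-aligned); 12..16  version  (4B, 4-aligned); sizeof = 16, alignof = 4
0..8  cooldown  (8B, 8-aligned)
8..12  vy  (4B, 4-aligned)
12..16  y  (4B, 4-aligned)
16..76  ammo  (60B, 4-aligned)
76..77  team  (1B, 1-aligned)
77..80  -- padding (3B)
80..96  x  (16B, 4-aligned)
96..97  z  (1B, 1-aligned)
97..98  target  (1B, 1-aligned)
98..104  -- tail padding (6B)
sizeof = 104, alignof = 8
array of 21: 21 × 104 = 2184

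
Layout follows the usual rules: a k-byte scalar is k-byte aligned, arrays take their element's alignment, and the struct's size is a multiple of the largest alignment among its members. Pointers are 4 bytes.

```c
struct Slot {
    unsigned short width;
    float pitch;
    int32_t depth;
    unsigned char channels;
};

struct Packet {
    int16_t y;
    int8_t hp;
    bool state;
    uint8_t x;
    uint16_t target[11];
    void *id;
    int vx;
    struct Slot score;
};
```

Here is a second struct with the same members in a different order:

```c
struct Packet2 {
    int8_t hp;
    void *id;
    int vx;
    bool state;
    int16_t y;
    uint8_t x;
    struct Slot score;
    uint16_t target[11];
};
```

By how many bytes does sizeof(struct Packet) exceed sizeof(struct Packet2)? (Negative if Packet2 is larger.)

Slot: 0..2  width  (2B, 2-aligned); 2..4  -- padding (2B); 4..8  pitch  (4B, 4-aligned); 8..12  depth  (4B, 4-aligned); 12..13  channels  (1B, 1-aligned); 13..16  -- tail padding (3B); sizeof = 16, alignof = 4
0..2  y  (2B, 2-aligned)
2..3  hp  (1B, 1-aligned)
3..4  state  (1B, 1-aligned)
4..5  x  (1B, 1-aligned)
5..6  -- padding (1B)
6..28  target  (22B, 2-aligned)
28..32  id  (4B, 4-aligned)
32..36  vx  (4B, 4-aligned)
36..52  score  (16B, 4-aligned)
sizeof = 52, alignof = 4
— Packet2 —
0..1  hp  (1B, 1-aligned)
1..4  -- padding (3B)
4..8  id  (4B, 4-aligned)
8..12  vx  (4B, 4-aligned)
12..13  state  (1B, 1-aligned)
13..14  -- padding (1B)
14..16  y  (2B, 2-aligned)
16..17  x  (1B, 1-aligned)
17..20  -- padding (3B)
20..36  score  (16B, 4-aligned)
36..58  target  (22B, 2-aligned)
58..60  -- tail padding (2B)
sizeof = 60, alignof = 4
52 − 60 = -8

-8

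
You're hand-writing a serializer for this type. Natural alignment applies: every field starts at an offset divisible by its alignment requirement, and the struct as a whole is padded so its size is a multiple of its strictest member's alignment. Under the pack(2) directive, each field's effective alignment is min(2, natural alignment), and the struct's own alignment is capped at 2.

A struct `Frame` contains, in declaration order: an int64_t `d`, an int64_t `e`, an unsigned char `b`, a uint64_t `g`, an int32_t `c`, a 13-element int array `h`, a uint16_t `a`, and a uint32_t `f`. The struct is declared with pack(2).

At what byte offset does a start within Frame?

82

d at 0 (size 8, align 2) → ends 8
e at 8 (size 8, align 2) → ends 16
b at 16 (size 1, align 1) → ends 17
pad 1 to align 2 for g
g at 18 (size 8, align 2) → ends 26
c at 26 (size 4, align 2) → ends 30
h at 30 (size 52, align 2) → ends 82
a at 82 (size 2, align 2) → ends 84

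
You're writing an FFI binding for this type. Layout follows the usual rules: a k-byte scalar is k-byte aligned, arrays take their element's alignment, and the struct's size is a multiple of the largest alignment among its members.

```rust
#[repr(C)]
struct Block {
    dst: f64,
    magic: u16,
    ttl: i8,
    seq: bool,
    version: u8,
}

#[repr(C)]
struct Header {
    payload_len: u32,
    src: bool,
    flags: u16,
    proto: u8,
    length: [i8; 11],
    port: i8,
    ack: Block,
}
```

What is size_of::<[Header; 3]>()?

Block: @0: dst [8B, align 8] → 8; @8: magic [2B, align 2] → 10; @10: ttl [1B, align 1] → 11; @11: seq [1B, align 1] → 12; @12: version [1B, align 1] → 13; +3 tail pad (align 8); size 16, align 8
@0: payload_len [4B, align 4] → 4
@4: src [1B, align 1] → 5
+1 pad (align 2)
@6: flags [2B, align 2] → 8
@8: proto [1B, align 1] → 9
@9: length [11B, align 1] → 20
@20: port [1B, align 1] → 21
+3 pad (align 8)
@24: ack [16B, align 8] → 40
size 40, align 8
array of 3: 3 × 40 = 120

120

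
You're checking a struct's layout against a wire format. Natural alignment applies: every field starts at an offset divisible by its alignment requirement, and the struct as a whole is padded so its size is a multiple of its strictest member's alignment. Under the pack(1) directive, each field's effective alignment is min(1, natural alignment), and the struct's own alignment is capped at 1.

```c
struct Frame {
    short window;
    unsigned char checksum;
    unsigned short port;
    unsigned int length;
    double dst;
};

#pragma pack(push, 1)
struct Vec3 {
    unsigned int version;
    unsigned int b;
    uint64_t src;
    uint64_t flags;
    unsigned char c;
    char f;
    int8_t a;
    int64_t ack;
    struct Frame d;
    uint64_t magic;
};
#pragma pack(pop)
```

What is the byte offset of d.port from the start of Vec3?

39

Frame: 0..2  window  (2B, 2-aligned); 2..3  checksum  (1B, 1-aligned); 3..4  -- padding (1B); 4..6  port  (2B, 2-aligned); 6..8  -- padding (2B); 8..12  length  (4B, 4-aligned); 12..16  -- padding (4B); 16..24  dst  (8B, 8-aligned); sizeof = 24, alignof = 8
0..4  version  (4B, 1-aligned)
4..8  b  (4B, 1-aligned)
8..16  src  (8B, 1-aligned)
16..24  flags  (8B, 1-aligned)
24..25  c  (1B, 1-aligned)
25..26  f  (1B, 1-aligned)
26..27  a  (1B, 1-aligned)
27..35  ack  (8B, 1-aligned)
35..59  d  (24B, 1-aligned)
within Frame: port at 4
35 + 4 = 39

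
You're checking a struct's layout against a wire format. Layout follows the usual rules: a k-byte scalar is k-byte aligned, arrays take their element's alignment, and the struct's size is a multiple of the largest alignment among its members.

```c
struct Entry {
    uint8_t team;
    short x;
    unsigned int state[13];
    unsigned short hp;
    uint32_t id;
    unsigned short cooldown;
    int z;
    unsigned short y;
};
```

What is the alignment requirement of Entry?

4

member alignments: team=1, x=2, state=4, hp=2, id=4, cooldown=2, z=4, y=2
max = 4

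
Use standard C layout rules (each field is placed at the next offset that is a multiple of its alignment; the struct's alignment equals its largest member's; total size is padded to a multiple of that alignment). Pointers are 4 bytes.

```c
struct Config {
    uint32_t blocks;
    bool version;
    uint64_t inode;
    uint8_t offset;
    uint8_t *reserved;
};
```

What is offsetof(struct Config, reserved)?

20

0..4  blocks  (4B, 4-aligned)
4..5  version  (1B, 1-aligned)
5..8  -- padding (3B)
8..16  inode  (8B, 8-aligned)
16..17  offset  (1B, 1-aligned)
17..20  -- padding (3B)
20..24  reserved  (4B, 4-aligned)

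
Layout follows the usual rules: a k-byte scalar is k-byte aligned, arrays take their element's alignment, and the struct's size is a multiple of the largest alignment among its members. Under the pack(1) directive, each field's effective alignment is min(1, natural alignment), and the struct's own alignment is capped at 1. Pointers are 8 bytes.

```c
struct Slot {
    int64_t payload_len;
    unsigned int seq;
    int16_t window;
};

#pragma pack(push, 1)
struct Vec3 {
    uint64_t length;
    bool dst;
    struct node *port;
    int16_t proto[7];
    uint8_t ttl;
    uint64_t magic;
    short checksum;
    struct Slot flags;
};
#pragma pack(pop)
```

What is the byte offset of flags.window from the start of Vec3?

Slot: payload_len at 0 (size 8, align 8) → ends 8; seq at 8 (size 4, align 4) → ends 12; window at 12 (size 2, align 2) → ends 14; tail pad 2 to reach multiple of 8; total 16 bytes, alignment 8
length at 0 (size 8, align 1) → ends 8
dst at 8 (size 1, align 1) → ends 9
port at 9 (size 8, align 1) → ends 17
proto at 17 (size 14, align 1) → ends 31
ttl at 31 (size 1, align 1) → ends 32
magic at 32 (size 8, align 1) → ends 40
checksum at 40 (size 2, align 1) → ends 42
flags at 42 (size 16, align 1) → ends 58
within Slot: window at 12
42 + 12 = 54

54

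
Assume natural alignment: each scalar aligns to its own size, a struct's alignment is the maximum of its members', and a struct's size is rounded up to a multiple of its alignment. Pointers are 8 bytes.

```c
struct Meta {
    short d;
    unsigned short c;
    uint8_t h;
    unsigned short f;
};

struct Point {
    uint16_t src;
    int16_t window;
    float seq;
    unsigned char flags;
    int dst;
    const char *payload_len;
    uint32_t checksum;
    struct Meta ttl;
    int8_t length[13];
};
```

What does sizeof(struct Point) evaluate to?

Meta: d at 0 (size 2, align 2) → ends 2; c at 2 (size 2, align 2) → ends 4; h at 4 (size 1, align 1) → ends 5; pad 1 to align 2 for f; f at 6 (size 2, align 2) → ends 8; total 8 bytes, alignment 2
src at 0 (size 2, align 2) → ends 2
window at 2 (size 2, align 2) → ends 4
seq at 4 (size 4, align 4) → ends 8
flags at 8 (size 1, align 1) → ends 9
pad 3 to align 4 for dst
dst at 12 (size 4, align 4) → ends 16
payload_len at 16 (size 8, align 8) → ends 24
checksum at 24 (size 4, align 4) → ends 28
ttl at 28 (size 8, align 2) → ends 36
length at 36 (size 13, align 1) → ends 49
tail pad 7 to reach multiple of 8
total 56 bytes, alignment 8

56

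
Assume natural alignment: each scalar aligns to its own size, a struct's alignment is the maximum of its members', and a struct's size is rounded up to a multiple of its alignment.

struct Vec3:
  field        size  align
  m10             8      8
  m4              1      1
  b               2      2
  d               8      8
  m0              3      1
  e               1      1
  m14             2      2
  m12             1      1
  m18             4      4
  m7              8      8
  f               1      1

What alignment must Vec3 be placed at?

8

member alignments: m10=8, m4=1, b=2, d=8, m0=1, e=1, m14=2, m12=1, m18=4, m7=8, f=1
max = 8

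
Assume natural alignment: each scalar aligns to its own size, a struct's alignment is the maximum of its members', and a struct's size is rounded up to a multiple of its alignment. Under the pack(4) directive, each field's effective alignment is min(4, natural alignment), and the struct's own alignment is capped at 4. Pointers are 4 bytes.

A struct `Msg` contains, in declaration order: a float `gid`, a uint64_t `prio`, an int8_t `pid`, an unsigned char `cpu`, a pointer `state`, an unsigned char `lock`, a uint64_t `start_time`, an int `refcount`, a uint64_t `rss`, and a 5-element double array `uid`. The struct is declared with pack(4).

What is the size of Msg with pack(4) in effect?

84

0..4  gid  (4B, 4-aligned)
4..12  prio  (8B, 4-aligned)
12..13  pid  (1B, 1-aligned)
13..14  cpu  (1B, 1-aligned)
14..16  -- padding (2B)
16..20  state  (4B, 4-aligned)
20..21  lock  (1B, 1-aligned)
21..24  -- padding (3B)
24..32  start_time  (8B, 4-aligned)
32..36  refcount  (4B, 4-aligned)
36..44  rss  (8B, 4-aligned)
44..84  uid  (40B, 4-aligned)
sizeof = 84, alignof = 4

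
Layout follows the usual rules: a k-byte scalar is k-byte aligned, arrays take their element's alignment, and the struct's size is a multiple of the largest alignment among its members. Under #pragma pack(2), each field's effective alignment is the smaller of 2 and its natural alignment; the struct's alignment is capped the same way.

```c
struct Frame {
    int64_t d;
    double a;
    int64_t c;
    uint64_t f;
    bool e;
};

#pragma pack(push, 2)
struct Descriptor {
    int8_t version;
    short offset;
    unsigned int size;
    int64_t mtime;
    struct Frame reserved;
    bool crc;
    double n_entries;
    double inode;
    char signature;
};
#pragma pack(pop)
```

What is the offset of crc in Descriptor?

56

Frame: d at 0 (size 8, align 8) → ends 8; a at 8 (size 8, align 8) → ends 16; c at 16 (size 8, align 8) → ends 24; f at 24 (size 8, align 8) → ends 32; e at 32 (size 1, align 1) → ends 33; tail pad 7 to reach multiple of 8; total 40 bytes, alignment 8
version at 0 (size 1, align 1) → ends 1
pad 1 to align 2 for offset
offset at 2 (size 2, align 2) → ends 4
size at 4 (size 4, align 2) → ends 8
mtime at 8 (size 8, align 2) → ends 16
reserved at 16 (size 40, align 2) → ends 56
crc at 56 (size 1, align 1) → ends 57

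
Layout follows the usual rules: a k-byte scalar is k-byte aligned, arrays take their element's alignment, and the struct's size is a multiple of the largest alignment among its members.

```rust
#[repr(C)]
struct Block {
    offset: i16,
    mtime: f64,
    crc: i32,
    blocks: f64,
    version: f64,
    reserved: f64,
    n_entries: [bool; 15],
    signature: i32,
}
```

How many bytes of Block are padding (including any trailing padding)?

15

0..2  offset  (2B, 2-aligned)
2..8  -- padding (6B)
8..16  mtime  (8B, 8-aligned)
16..20  crc  (4B, 4-aligned)
20..24  -- padding (4B)
24..32  blocks  (8B, 8-aligned)
32..40  version  (8B, 8-aligned)
40..48  reserved  (8B, 8-aligned)
48..63  n_entries  (15B, 1-aligned)
63..64  -- padding (1B)
64..68  signature  (4B, 4-aligned)
68..72  -- tail padding (4B)
sizeof = 72, alignof = 8
data bytes 57, size 72 → padding 15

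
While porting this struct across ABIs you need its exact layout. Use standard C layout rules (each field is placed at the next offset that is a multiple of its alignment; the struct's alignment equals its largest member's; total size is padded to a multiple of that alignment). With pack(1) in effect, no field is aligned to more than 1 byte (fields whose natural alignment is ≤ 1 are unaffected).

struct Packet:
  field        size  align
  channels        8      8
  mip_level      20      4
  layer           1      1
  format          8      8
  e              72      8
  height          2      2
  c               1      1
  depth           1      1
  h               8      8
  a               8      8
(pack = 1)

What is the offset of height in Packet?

@0: channels [8B, align 1] → 8
@8: mip_level [20B, align 1] → 28
@28: layer [1B, align 1] → 29
@29: format [8B, align 1] → 37
@37: e [72B, align 1] → 109
@109: height [2B, align 1] → 111

109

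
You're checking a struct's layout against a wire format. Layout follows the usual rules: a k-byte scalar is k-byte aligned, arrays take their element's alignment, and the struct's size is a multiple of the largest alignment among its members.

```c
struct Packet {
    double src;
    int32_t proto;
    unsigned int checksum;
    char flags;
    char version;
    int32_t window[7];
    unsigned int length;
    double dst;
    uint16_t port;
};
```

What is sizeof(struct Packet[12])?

864

src at 0 (size 8, align 8) → ends 8
proto at 8 (size 4, align 4) → ends 12
checksum at 12 (size 4, align 4) → ends 16
flags at 16 (size 1, align 1) → ends 17
version at 17 (size 1, align 1) → ends 18
pad 2 to align 4 for window
window at 20 (size 28, align 4) → ends 48
length at 48 (size 4, align 4) → ends 52
pad 4 to align 8 for dst
dst at 56 (size 8, align 8) → ends 64
port at 64 (size 2, align 2) → ends 66
tail pad 6 to reach multiple of 8
total 72 bytes, alignment 8
array of 12: 12 × 72 = 864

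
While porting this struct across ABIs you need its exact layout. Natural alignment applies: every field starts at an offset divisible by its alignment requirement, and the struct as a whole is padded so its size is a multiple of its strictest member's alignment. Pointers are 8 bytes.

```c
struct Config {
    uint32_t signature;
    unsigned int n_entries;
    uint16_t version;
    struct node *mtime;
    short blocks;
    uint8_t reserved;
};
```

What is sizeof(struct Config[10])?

320

@0: signature [4B, align 4] → 4
@4: n_entries [4B, align 4] → 8
@8: version [2B, align 2] → 10
+6 pad (align 8)
@16: mtime [8B, align 8] → 24
@24: blocks [2B, align 2] → 26
@26: reserved [1B, align 1] → 27
+5 tail pad (align 8)
size 32, align 8
array of 10: 10 × 32 = 320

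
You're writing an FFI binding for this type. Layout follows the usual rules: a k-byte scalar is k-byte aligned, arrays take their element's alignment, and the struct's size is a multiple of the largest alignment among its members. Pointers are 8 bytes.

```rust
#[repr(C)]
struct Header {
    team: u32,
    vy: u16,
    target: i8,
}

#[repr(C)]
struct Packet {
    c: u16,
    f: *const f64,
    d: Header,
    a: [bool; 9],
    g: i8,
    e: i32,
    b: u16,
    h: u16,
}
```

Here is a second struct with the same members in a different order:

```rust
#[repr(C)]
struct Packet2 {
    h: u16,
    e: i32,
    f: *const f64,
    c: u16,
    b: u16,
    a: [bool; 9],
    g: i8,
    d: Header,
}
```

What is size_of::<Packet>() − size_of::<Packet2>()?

8

Header: @0: team [4B, align 4] → 4; @4: vy [2B, align 2] → 6; @6: target [1B, align 1] → 7; +1 tail pad (align 4); size 8, align 4
@0: c [2B, align 2] → 2
+6 pad (align 8)
@8: f [8B, align 8] → 16
@16: d [8B, align 4] → 24
@24: a [9B, align 1] → 33
@33: g [1B, align 1] → 34
+2 pad (align 4)
@36: e [4B, align 4] → 40
@40: b [2B, align 2] → 42
@42: h [2B, align 2] → 44
+4 tail pad (align 8)
size 48, align 8
— Packet2 —
@0: h [2B, align 2] → 2
+2 pad (align 4)
@4: e [4B, align 4] → 8
@8: f [8B, align 8] → 16
@16: c [2B, align 2] → 18
@18: b [2B, align 2] → 20
@20: a [9B, align 1] → 29
@29: g [1B, align 1] → 30
+2 pad (align 4)
@32: d [8B, align 4] → 40
size 40, align 8
48 − 40 = 8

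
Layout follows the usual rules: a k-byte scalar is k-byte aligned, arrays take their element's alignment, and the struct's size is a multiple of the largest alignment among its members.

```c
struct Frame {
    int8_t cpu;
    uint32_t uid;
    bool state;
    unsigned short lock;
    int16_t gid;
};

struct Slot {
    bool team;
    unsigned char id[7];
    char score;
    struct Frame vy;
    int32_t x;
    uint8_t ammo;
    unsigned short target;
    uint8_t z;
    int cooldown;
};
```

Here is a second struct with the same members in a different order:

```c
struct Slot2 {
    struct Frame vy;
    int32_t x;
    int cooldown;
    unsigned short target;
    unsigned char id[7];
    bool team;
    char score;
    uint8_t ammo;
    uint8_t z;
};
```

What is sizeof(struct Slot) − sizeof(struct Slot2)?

Frame: 0..1  cpu  (1B, 1-aligned); 1..4  -- padding (3B); 4..8  uid  (4B, 4-aligned); 8..9  state  (1B, 1-aligned); 9..10  -- padding (1B); 10..12  lock  (2B, 2-aligned); 12..14  gid  (2B, 2-aligned); 14..16  -- tail padding (2B); sizeof = 16, alignof = 4
0..1  team  (1B, 1-aligned)
1..8  id  (7B, 1-aligned)
8..9  score  (1B, 1-aligned)
9..12  -- padding (3B)
12..28  vy  (16B, 4-aligned)
28..32  x  (4B, 4-aligned)
32..33  ammo  (1B, 1-aligned)
33..34  -- padding (1B)
34..36  target  (2B, 2-aligned)
36..37  z  (1B, 1-aligned)
37..40  -- padding (3B)
40..44  cooldown  (4B, 4-aligned)
sizeof = 44, alignof = 4
— Slot2 —
0..16  vy  (16B, 4-aligned)
16..20  x  (4B, 4-aligned)
20..24  cooldown  (4B, 4-aligned)
24..26  target  (2B, 2-aligned)
26..33  id  (7B, 1-aligned)
33..34  team  (1B, 1-aligned)
34..35  score  (1B, 1-aligned)
35..36  ammo  (1B, 1-aligned)
36..37  z  (1B, 1-aligned)
37..40  -- tail padding (3B)
sizeof = 40, alignof = 4
44 − 40 = 4

4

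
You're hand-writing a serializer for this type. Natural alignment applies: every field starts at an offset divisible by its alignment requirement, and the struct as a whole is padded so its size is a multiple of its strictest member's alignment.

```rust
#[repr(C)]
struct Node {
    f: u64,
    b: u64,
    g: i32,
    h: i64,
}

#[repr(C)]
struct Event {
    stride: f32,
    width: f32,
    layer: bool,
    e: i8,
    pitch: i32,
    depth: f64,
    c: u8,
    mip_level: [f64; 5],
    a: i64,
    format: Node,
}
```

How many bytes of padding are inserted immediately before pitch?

2

Node: @0: f [8B, align 8] → 8; @8: b [8B, align 8] → 16; @16: g [4B, align 4] → 20; +4 pad (align 8); @24: h [8B, align 8] → 32; size 32, align 8
@0: stride [4B, align 4] → 4
@4: width [4B, align 4] → 8
@8: layer [1B, align 1] → 9
@9: e [1B, align 1] → 10
+2 pad (align 4)
@12: pitch [4B, align 4] → 16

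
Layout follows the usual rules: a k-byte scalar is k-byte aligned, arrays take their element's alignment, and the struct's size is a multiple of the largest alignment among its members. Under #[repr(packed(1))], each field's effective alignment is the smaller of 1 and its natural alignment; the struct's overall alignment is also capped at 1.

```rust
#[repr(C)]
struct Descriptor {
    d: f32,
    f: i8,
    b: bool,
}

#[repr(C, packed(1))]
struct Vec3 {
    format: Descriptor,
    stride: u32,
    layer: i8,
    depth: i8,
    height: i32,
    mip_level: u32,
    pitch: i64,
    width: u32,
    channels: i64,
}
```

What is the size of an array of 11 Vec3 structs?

Descriptor: @0: d [4B, align 4] → 4; @4: f [1B, align 1] → 5; @5: b [1B, align 1] → 6; +2 tail pad (align 4); size 8, align 4
@0: format [8B, align 1] → 8
@8: stride [4B, align 1] → 12
@12: layer [1B, align 1] → 13
@13: depth [1B, align 1] → 14
@14: height [4B, align 1] → 18
@18: mip_level [4B, align 1] → 22
@22: pitch [8B, align 1] → 30
@30: width [4B, align 1] → 34
@34: channels [8B, align 1] → 42
size 42, align 1
array of 11: 11 × 42 = 462

462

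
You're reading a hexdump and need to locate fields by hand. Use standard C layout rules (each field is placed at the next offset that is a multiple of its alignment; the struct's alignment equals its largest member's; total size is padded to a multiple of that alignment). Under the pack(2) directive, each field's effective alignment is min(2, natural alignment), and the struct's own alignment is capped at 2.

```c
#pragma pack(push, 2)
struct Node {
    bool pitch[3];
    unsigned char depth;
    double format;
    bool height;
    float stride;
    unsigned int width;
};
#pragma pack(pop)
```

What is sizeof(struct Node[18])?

396

@0: pitch [3B, align 1] → 3
@3: depth [1B, align 1] → 4
@4: format [8B, align 2] → 12
@12: height [1B, align 1] → 13
+1 pad (align 2)
@14: stride [4B, align 2] → 18
@18: width [4B, align 2] → 22
size 22, align 2
array of 18: 18 × 22 = 396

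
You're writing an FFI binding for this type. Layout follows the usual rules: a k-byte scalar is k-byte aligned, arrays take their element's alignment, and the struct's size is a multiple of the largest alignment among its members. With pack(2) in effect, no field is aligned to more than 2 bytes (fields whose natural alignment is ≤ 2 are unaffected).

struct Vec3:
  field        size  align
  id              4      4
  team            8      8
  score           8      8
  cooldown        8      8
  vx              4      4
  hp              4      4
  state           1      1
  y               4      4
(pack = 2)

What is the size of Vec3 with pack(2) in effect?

id at 0 (size 4, align 2) → ends 4
team at 4 (size 8, align 2) → ends 12
score at 12 (size 8, align 2) → ends 20
cooldown at 20 (size 8, align 2) → ends 28
vx at 28 (size 4, align 2) → ends 32
hp at 32 (size 4, align 2) → ends 36
state at 36 (size 1, align 1) → ends 37
pad 1 to align 2 for y
y at 38 (size 4, align 2) → ends 42
total 42 bytes, alignment 2

42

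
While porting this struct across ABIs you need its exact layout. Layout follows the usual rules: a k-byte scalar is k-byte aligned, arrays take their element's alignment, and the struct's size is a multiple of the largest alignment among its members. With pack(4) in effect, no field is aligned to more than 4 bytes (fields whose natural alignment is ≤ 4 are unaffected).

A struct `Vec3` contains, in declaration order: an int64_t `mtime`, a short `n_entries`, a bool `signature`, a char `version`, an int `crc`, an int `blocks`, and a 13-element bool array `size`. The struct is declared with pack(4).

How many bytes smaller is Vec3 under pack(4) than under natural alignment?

4

natural layout:
  0..8  mtime  (8B, 8-aligned)
  8..10  n_entries  (2B, 2-aligned)
  10..11  signature  (1B, 1-aligned)
  11..12  version  (1B, 1-aligned)
  12..16  crc  (4B, 4-aligned)
  16..20  blocks  (4B, 4-aligned)
  20..33  size  (13B, 1-aligned)
  33..40  -- tail padding (7B)
  sizeof = 40, alignof = 8
packed(4) layout:
  0..8  mtime  (8B, 4-aligned)
  8..10  n_entries  (2B, 2-aligned)
  10..11  signature  (1B, 1-aligned)
  11..12  version  (1B, 1-aligned)
  12..16  crc  (4B, 4-aligned)
  16..20  blocks  (4B, 4-aligned)
  20..33  size  (13B, 1-aligned)
  33..36  -- tail padding (3B)
  sizeof = 36, alignof = 4
40 − 36 = 4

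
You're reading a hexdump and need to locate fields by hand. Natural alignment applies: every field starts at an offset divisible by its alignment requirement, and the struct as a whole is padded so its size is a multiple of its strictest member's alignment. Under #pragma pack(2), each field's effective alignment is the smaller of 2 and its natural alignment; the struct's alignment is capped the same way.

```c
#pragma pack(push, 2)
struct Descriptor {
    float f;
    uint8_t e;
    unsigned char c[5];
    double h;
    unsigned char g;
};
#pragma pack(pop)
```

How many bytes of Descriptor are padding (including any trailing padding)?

0..4  f  (4B, 2-aligned)
4..5  e  (1B, 1-aligned)
5..10  c  (5B, 1-aligned)
10..18  h  (8B, 2-aligned)
18..19  g  (1B, 1-aligned)
19..20  -- tail padding (1B)
sizeof = 20, alignof = 2
data bytes 19, size 20 → padding 1

1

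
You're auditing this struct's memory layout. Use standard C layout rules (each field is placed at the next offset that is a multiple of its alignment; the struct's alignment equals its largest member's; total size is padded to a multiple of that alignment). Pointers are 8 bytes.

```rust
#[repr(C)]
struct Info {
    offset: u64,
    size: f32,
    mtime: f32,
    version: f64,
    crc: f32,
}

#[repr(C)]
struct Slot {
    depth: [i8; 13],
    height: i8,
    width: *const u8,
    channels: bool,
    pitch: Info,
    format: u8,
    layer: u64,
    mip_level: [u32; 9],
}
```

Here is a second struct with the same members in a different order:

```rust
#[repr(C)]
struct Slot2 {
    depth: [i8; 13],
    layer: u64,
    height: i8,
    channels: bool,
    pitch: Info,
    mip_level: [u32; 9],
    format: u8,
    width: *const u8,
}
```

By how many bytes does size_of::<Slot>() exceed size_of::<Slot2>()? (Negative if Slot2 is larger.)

Info: 0..8  offset  (8B, 8-aligned); 8..12  size  (4B, 4-aligned); 12..16  mtime  (4B, 4-aligned); 16..24  version  (8B, 8-aligned); 24..28  crc  (4B, 4-aligned); 28..32  -- tail padding (4B); sizeof = 32, alignof = 8
0..13  depth  (13B, 1-aligned)
13..14  height  (1B, 1-aligned)
14..16  -- padding (2B)
16..24  width  (8B, 8-aligned)
24..25  channels  (1B, 1-aligned)
25..32  -- padding (7B)
32..64  pitch  (32B, 8-aligned)
64..65  format  (1B, 1-aligned)
65..72  -- padding (7B)
72..80  layer  (8B, 8-aligned)
80..116  mip_level  (36B, 4-aligned)
116..120  -- tail padding (4B)
sizeof = 120, alignof = 8
— Slot2 —
0..13  depth  (13B, 1-aligned)
13..16  -- padding (3B)
16..24  layer  (8B, 8-aligned)
24..25  height  (1B, 1-aligned)
25..26  channels  (1B, 1-aligned)
26..32  -- padding (6B)
32..64  pitch  (32B, 8-aligned)
64..100  mip_level  (36B, 4-aligned)
100..101  format  (1B, 1-aligned)
101..104  -- padding (3B)
104..112  width  (8B, 8-aligned)
sizeof = 112, alignof = 8
120 − 112 = 8

8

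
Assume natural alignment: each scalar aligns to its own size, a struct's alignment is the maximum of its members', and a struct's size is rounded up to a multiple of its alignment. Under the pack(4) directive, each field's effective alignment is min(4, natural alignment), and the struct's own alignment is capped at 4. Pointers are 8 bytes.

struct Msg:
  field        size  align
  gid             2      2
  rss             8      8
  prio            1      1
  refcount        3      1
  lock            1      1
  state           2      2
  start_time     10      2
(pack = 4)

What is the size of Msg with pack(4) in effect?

32

@0: gid [2B, align 2] → 2
+2 pad (align 4)
@4: rss [8B, align 4] → 12
@12: prio [1B, align 1] → 13
@13: refcount [3B, align 1] → 16
@16: lock [1B, align 1] → 17
+1 pad (align 2)
@18: state [2B, align 2] → 20
@20: start_time [10B, align 2] → 30
+2 tail pad (align 4)
size 32, align 4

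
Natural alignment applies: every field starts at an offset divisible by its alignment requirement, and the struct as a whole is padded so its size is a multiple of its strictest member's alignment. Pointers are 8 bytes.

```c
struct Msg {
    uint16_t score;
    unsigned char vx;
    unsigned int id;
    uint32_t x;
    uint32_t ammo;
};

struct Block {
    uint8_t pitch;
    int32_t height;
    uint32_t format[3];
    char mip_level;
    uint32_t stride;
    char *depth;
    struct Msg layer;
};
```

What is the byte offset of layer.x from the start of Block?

48

Msg: score at 0 (size 2, align 2) → ends 2; vx at 2 (size 1, align 1) → ends 3; pad 1 to align 4 for id; id at 4 (size 4, align 4) → ends 8; x at 8 (size 4, align 4) → ends 12; ammo at 12 (size 4, align 4) → ends 16; total 16 bytes, alignment 4
pitch at 0 (size 1, align 1) → ends 1
pad 3 to align 4 for height
height at 4 (size 4, align 4) → ends 8
format at 8 (size 12, align 4) → ends 20
mip_level at 20 (size 1, align 1) → ends 21
pad 3 to align 4 for stride
stride at 24 (size 4, align 4) → ends 28
pad 4 to align 8 for depth
depth at 32 (size 8, align 8) → ends 40
layer at 40 (size 16, align 4) → ends 56
within Msg: x at 8
40 + 8 = 48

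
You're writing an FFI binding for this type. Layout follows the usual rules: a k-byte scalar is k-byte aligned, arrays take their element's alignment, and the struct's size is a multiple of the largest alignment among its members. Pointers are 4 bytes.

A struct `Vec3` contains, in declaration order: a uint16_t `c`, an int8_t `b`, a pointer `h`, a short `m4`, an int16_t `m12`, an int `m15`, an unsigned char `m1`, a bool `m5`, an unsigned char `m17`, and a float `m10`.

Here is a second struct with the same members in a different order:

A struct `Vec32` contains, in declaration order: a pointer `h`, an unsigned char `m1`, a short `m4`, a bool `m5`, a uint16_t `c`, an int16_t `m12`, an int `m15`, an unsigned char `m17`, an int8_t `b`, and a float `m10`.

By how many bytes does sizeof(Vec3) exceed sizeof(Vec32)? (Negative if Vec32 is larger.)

-4

c at 0 (size 2, align 2) → ends 2
b at 2 (size 1, align 1) → ends 3
pad 1 to align 4 for h
h at 4 (size 4, align 4) → ends 8
m4 at 8 (size 2, align 2) → ends 10
m12 at 10 (size 2, align 2) → ends 12
m15 at 12 (size 4, align 4) → ends 16
m1 at 16 (size 1, align 1) → ends 17
m5 at 17 (size 1, align 1) → ends 18
m17 at 18 (size 1, align 1) → ends 19
pad 1 to align 4 for m10
m10 at 20 (size 4, align 4) → ends 24
total 24 bytes, alignment 4
— Vec32 —
h at 0 (size 4, align 4) → ends 4
m1 at 4 (size 1, align 1) → ends 5
pad 1 to align 2 for m4
m4 at 6 (size 2, align 2) → ends 8
m5 at 8 (size 1, align 1) → ends 9
pad 1 to align 2 for c
c at 10 (size 2, align 2) → ends 12
m12 at 12 (size 2, align 2) → ends 14
pad 2 to align 4 for m15
m15 at 16 (size 4, align 4) → ends 20
m17 at 20 (size 1, align 1) → ends 21
b at 21 (size 1, align 1) → ends 22
pad 2 to align 4 for m10
m10 at 24 (size 4, align 4) → ends 28
total 28 bytes, alignment 4
24 − 28 = -4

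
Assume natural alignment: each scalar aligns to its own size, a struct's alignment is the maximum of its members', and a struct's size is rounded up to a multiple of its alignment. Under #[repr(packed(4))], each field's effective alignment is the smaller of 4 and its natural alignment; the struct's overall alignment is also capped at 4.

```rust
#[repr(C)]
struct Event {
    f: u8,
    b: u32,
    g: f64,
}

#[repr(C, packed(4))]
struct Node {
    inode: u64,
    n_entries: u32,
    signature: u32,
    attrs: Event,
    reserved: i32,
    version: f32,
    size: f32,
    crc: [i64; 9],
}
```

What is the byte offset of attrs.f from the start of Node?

16

Event: @0: f [1B, align 1] → 1; +3 pad (align 4); @4: b [4B, align 4] → 8; @8: g [8B, align 8] → 16; size 16, align 8
@0: inode [8B, align 4] → 8
@8: n_entries [4B, align 4] → 12
@12: signature [4B, align 4] → 16
@16: attrs [16B, align 4] → 32
within Event: f at 0
16 + 0 = 16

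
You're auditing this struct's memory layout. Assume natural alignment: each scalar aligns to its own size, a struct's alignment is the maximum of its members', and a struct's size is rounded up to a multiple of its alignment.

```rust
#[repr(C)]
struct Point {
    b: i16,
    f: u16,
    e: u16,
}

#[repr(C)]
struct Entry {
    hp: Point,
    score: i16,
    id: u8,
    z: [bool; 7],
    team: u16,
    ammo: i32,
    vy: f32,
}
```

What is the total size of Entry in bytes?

28 bytes

Point: @0: b [2B, align 2] → 2; @2: f [2B, align 2] → 4; @4: e [2B, align 2] → 6; size 6, align 2
@0: hp [6B, align 2] → 6
@6: score [2B, align 2] → 8
@8: id [1B, align 1] → 9
@9: z [7B, align 1] → 16
@16: team [2B, align 2] → 18
+2 pad (align 4)
@20: ammo [4B, align 4] → 24
@24: vy [4B, align 4] → 28
size 28, align 4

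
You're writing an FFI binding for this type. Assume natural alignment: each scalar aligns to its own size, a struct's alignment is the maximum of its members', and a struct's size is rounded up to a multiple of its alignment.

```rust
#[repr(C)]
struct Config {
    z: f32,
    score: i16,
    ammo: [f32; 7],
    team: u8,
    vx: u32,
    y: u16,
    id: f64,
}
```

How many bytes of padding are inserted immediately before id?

z at 0 (size 4, align 4) → ends 4
score at 4 (size 2, align 2) → ends 6
pad 2 to align 4 for ammo
ammo at 8 (size 28, align 4) → ends 36
team at 36 (size 1, align 1) → ends 37
pad 3 to align 4 for vx
vx at 40 (size 4, align 4) → ends 44
y at 44 (size 2, align 2) → ends 46
pad 2 to align 8 for id
id at 48 (size 8, align 8) → ends 56

2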